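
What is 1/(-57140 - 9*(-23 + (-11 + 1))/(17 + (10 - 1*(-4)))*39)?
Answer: -31/1759757 ≈ -1.7616e-5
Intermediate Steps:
1/(-57140 - 9*(-23 + (-11 + 1))/(17 + (10 - 1*(-4)))*39) = 1/(-57140 - 9*(-23 - 10)/(17 + (10 + 4))*39) = 1/(-57140 - (-297)/(17 + 14)*39) = 1/(-57140 - (-297)/31*39) = 1/(-57140 - 9*(-33/31)*39) = 1/(-57140 + (297/31)*39) = 1/(-57140 + 11583/31) = 1/(-1759757/31) = -31/1759757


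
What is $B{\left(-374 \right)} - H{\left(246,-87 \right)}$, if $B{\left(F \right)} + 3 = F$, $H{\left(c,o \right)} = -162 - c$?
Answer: $31$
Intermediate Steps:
$B{\left(F \right)} = -3 + F$
$B{\left(-374 \right)} - H{\left(246,-87 \right)} = \left(-3 - 374\right) - \left(-162 - 246\right) = -377 - \left(-162 - 246\right) = -377 - -408 = -377 + 408 = 31$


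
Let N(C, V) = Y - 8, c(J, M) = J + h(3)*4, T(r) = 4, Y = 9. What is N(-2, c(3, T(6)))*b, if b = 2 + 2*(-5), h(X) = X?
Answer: -8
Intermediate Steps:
c(J, M) = 12 + J (c(J, M) = J + 3*4 = J + 12 = 12 + J)
b = -8 (b = 2 - 10 = -8)
N(C, V) = 1 (N(C, V) = 9 - 8 = 1)
N(-2, c(3, T(6)))*b = 1*(-8) = -8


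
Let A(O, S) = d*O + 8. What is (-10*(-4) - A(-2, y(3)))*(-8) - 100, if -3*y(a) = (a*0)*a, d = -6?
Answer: -260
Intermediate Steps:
y(a) = 0 (y(a) = -a*0*a/3 = -0*a = -⅓*0 = 0)
A(O, S) = 8 - 6*O (A(O, S) = -6*O + 8 = 8 - 6*O)
(-10*(-4) - A(-2, y(3)))*(-8) - 100 = (-10*(-4) - (8 - 6*(-2)))*(-8) - 100 = (40 - (8 + 12))*(-8) - 100 = (40 - 1*20)*(-8) - 100 = (40 - 20)*(-8) - 100 = 20*(-8) - 100 = -160 - 100 = -260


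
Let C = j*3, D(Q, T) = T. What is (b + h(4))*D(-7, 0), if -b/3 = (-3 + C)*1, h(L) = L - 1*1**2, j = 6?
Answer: 0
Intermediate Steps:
h(L) = -1 + L (h(L) = L - 1*1 = L - 1 = -1 + L)
C = 18 (C = 6*3 = 18)
b = -45 (b = -3*(-3 + 18) = -45 ≈ -45.000)
(b + h(4))*D(-7, 0) = (-45 + (-1 + 4))*0 = (-45 + 3)*0 = -42*0 = 0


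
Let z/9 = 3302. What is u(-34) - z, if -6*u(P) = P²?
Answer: -89732/3 ≈ -29911.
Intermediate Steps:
u(P) = -P²/6
z = 29718 (z = 9*3302 = 29718)
u(-34) - z = -⅙*(-34)² - 1*29718 = -⅙*1156 - 29718 = -578/3 - 29718 = -89732/3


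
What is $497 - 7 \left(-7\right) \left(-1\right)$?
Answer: $448$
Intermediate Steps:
$497 - 7 \left(-7\right) \left(-1\right) = 497 - \left(-49\right) \left(-1\right) = 497 - 49 = 448$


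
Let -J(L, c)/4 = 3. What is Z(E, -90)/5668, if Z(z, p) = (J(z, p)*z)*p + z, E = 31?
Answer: 33511/5668 ≈ 5.9123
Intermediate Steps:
J(L, c) = -12 (J(L, c) = -4*3 = -12)
Z(z, p) = z - 12*p*z (Z(z, p) = (-12*z)*p + z = -12*p*z + z = z - 12*p*z)
Z(E, -90)/5668 = (31*(1 - 12*(-90)))/5668 = (31*(1 + 1080))*(1/5668) = (31*1081)*(1/5668) = 33511*(1/5668) = 33511/5668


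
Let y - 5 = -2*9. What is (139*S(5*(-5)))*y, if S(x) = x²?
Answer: -1129375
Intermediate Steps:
y = -13 (y = 5 - 2*9 = 5 - 18 = -13)
(139*S(5*(-5)))*y = (139*(5*(-5))²)*(-13) = (139*(-25)²)*(-13) = (139*625)*(-13) = 86875*(-13) = -1129375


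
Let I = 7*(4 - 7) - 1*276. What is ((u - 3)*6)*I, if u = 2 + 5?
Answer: -7128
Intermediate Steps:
u = 7
I = -297 (I = 7*(-3) - 276 = -21 - 276 = -297)
((u - 3)*6)*I = ((7 - 3)*6)*(-297) = (4*6)*(-297) = 24*(-297) = -7128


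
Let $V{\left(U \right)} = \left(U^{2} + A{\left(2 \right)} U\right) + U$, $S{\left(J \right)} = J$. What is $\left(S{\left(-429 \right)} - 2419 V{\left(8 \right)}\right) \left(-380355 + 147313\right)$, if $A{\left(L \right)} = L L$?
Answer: $58727749210$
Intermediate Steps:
$A{\left(L \right)} = L^{2}$
$V{\left(U \right)} = U^{2} + 5 U$ ($V{\left(U \right)} = \left(U^{2} + 2^{2} U\right) + U = \left(U^{2} + 4 U\right) + U = U^{2} + 5 U$)
$\left(S{\left(-429 \right)} - 2419 V{\left(8 \right)}\right) \left(-380355 + 147313\right) = \left(-429 - 2419 \cdot 8 \left(5 + 8\right)\right) \left(-380355 + 147313\right) = \left(-429 - 2419 \cdot 8 \cdot 13\right) \left(-233042\right) = \left(-429 - 251576\right) \left(-233042\right) = \left(-252005\right) \left(-233042\right) = 58727749210$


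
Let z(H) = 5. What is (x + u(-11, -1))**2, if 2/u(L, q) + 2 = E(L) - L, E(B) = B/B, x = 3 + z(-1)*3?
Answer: 8281/25 ≈ 331.24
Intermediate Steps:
x = 18 (x = 3 + 5*3 = 3 + 15 = 18)
E(B) = 1
u(L, q) = 2/(-1 - L) (u(L, q) = 2/(-2 + (1 - L)) = 2/(-1 - L))
(x + u(-11, -1))**2 = (18 - 2/(1 - 11))**2 = (18 - 2/(-10))**2 = (18 - 2*(-1/10))**2 = (18 + 1/5)**2 = (91/5)**2 = 8281/25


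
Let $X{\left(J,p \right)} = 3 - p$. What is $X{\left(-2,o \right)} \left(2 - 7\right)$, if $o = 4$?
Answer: $5$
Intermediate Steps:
$X{\left(-2,o \right)} \left(2 - 7\right) = \left(3 - 4\right) \left(2 - 7\right) = \left(3 - 4\right) \left(-5\right) = \left(-1\right) \left(-5\right) = 5$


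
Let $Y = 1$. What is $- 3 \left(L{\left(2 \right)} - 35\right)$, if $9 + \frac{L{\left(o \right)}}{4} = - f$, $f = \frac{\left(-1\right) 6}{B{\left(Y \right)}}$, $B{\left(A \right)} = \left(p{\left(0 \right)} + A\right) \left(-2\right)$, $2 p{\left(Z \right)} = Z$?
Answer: $249$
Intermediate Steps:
$p{\left(Z \right)} = \frac{Z}{2}$
$B{\left(A \right)} = - 2 A$ ($B{\left(A \right)} = \left(\frac{1}{2} \cdot 0 + A\right) \left(-2\right) = \left(0 + A\right) \left(-2\right) = A \left(-2\right) = - 2 A$)
$f = 3$ ($f = \frac{\left(-1\right) 6}{\left(-2\right) 1} = - \frac{6}{-2} = \left(-6\right) \left(- \frac{1}{2}\right) = 3$)
$L{\left(o \right)} = -48$ ($L{\left(o \right)} = -36 + 4 \left(\left(-1\right) 3\right) = -36 + 4 \left(-3\right) = -36 - 12 = -48$)
$- 3 \left(L{\left(2 \right)} - 35\right) = - 3 \left(-48 - 35\right) = \left(-3\right) \left(-83\right) = 249$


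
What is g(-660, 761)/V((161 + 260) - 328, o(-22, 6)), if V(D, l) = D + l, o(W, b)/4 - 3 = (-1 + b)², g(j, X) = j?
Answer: -132/41 ≈ -3.2195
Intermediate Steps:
o(W, b) = 12 + 4*(-1 + b)²
g(-660, 761)/V((161 + 260) - 328, o(-22, 6)) = -660/(((161 + 260) - 328) + (12 + 4*(-1 + 6)²)) = -660/((421 - 328) + (12 + 4*5²)) = -660/(93 + (12 + 4*25)) = -660/(93 + (12 + 100)) = -660/(93 + 112) = -660/205 = -660*1/205 = -132/41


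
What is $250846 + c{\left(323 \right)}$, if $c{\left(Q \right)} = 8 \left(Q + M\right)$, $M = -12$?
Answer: $253334$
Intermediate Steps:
$c{\left(Q \right)} = -96 + 8 Q$ ($c{\left(Q \right)} = 8 \left(Q - 12\right) = 8 \left(-12 + Q\right) = -96 + 8 Q$)
$250846 + c{\left(323 \right)} = 250846 + \left(-96 + 8 \cdot 323\right) = 250846 + \left(-96 + 2584\right) = 250846 + 2488 = 253334$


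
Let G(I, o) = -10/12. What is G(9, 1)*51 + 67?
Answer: 49/2 ≈ 24.500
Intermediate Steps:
G(I, o) = -⅚ (G(I, o) = -10*1/12 = -⅚)
G(9, 1)*51 + 67 = -⅚*51 + 67 = -85/2 + 67 = 49/2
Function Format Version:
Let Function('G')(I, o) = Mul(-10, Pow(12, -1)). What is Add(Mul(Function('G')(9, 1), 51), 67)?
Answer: Rational(49, 2) ≈ 24.500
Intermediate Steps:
Function('G')(I, o) = Rational(-5, 6) (Function('G')(I, o) = Mul(-10, Rational(1, 12)) = Rational(-5, 6))
Add(Mul(Function('G')(9, 1), 51), 67) = Add(Mul(Rational(-5, 6), 51), 67) = Add(Rational(-85, 2), 67) = Rational(49, 2)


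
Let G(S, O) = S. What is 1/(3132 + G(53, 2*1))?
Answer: 1/3185 ≈ 0.00031397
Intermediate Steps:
1/(3132 + G(53, 2*1)) = 1/(3132 + 53) = 1/3185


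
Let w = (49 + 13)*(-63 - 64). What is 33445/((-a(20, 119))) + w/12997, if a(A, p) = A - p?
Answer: 433905139/1286703 ≈ 337.22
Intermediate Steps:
w = -7874 (w = 62*(-127) = -7874)
33445/((-a(20, 119))) + w/12997 = 33445/((-(20 - 1*119))) - 7874/12997 = 33445/((-(20 - 119))) - 7874*1/12997 = 33445/((-1*(-99))) - 7874/12997 = 33445/99 - 7874/12997 = 433905139/1286703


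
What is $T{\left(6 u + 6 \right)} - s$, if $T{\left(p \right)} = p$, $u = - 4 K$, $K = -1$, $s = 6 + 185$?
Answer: $-161$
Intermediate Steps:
$s = 191$
$u = 4$ ($u = \left(-4\right) \left(-1\right) = 4$)
$T{\left(6 u + 6 \right)} - s = \left(6 \cdot 4 + 6\right) - 191 = \left(24 + 6\right) - 191 = 30 - 191 = -161$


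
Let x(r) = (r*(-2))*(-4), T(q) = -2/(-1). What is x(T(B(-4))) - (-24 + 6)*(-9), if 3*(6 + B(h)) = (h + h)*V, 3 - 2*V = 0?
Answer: -146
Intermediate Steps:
V = 3/2 (V = 3/2 - ½*0 = 3/2 + 0 = 3/2 ≈ 1.5000)
B(h) = -6 + h (B(h) = -6 + ((h + h)*(3/2))/3 = -6 + ((2*h)*(3/2))/3 = -6 + (3*h)/3 = -6 + h)
T(q) = 2 (T(q) = -2*(-1) = 2)
x(r) = 8*r (x(r) = -2*r*(-4) = 8*r)
x(T(B(-4))) - (-24 + 6)*(-9) = 8*2 - (-24 + 6)*(-9) = 16 - (-18)*(-9) = 16 - 1*162 = 16 - 162 = -146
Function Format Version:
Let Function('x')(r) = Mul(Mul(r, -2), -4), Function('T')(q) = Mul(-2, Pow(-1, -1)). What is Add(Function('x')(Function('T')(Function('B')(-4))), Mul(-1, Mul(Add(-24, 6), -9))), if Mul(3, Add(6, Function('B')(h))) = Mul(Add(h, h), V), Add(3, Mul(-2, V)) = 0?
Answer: -146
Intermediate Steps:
V = Rational(3, 2) (V = Add(Rational(3, 2), Mul(Rational(-1, 2), 0)) = Add(Rational(3, 2), 0) = Rational(3, 2) ≈ 1.5000)
Function('B')(h) = Add(-6, h) (Function('B')(h) = Add(-6, Mul(Rational(1, 3), Mul(Add(h, h), Rational(3, 2)))) = Add(-6, Mul(Rational(1, 3), Mul(Mul(2, h), Rational(3, 2)))) = Add(-6, Mul(Rational(1, 3), Mul(3, h))) = Add(-6, h))
Function('T')(q) = 2 (Function('T')(q) = Mul(-2, -1) = 2)
Function('x')(r) = Mul(8, r) (Function('x')(r) = Mul(Mul(-2, r), -4) = Mul(8, r))
Add(Function('x')(Function('T')(Function('B')(-4))), Mul(-1, Mul(Add(-24, 6), -9))) = Add(Mul(8, 2), Mul(-1, Mul(Add(-24, 6), -9))) = Add(16, Mul(-1, Mul(-18, -9))) = Add(16, Mul(-1, 162)) = Add(16, -162) = -146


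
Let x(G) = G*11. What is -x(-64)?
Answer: 704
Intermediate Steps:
x(G) = 11*G
-x(-64) = -11*(-64) = -1*(-704) = 704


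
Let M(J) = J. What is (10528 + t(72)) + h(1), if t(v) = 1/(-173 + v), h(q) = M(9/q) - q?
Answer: 1064135/101 ≈ 10536.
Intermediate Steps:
h(q) = -q + 9/q (h(q) = 9/q - q = -q + 9/q)
(10528 + t(72)) + h(1) = (10528 + 1/(-173 + 72)) + (-1*1 + 9/1) = (10528 + 1/(-101)) + (-1 + 9*1) = (10528 - 1/101) + (-1 + 9) = 1063327/101 + 8 = 1064135/101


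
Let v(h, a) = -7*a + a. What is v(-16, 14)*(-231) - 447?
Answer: 18957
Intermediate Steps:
v(h, a) = -6*a
v(-16, 14)*(-231) - 447 = -6*14*(-231) - 447 = -84*(-231) - 447 = 19404 - 447 = 18957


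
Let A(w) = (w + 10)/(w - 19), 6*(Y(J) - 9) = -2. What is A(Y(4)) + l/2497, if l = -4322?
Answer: -273814/77407 ≈ -3.5373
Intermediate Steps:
Y(J) = 26/3 (Y(J) = 9 + (⅙)*(-2) = 9 - ⅓ = 26/3)
A(w) = (10 + w)/(-19 + w)
A(Y(4)) + l/2497 = (10 + 26/3)/(-19 + 26/3) - 4322/2497 = (56/3)/(-31/3) - 4322*1/2497 = -3/31*56/3 - 4322/2497 = -56/31 - 4322/2497 = -273814/77407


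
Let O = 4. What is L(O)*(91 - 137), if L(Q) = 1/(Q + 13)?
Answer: -46/17 ≈ -2.7059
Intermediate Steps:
L(Q) = 1/(13 + Q)
L(O)*(91 - 137) = (91 - 137)/(13 + 4) = -46/17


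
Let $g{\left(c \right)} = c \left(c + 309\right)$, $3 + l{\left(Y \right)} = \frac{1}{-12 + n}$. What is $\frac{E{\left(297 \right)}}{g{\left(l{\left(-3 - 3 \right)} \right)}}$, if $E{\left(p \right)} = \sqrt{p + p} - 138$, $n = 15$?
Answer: $\frac{621}{3676} - \frac{27 \sqrt{66}}{7352} \approx 0.1391$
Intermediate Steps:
$l{\left(Y \right)} = - \frac{8}{3}$ ($l{\left(Y \right)} = -3 + \frac{1}{-12 + 15} = -3 + \frac{1}{3} = - \frac{8}{3}$)
$g{\left(c \right)} = c \left(309 + c\right)$
$E{\left(p \right)} = -138 + \sqrt{2} \sqrt{p}$ ($E{\left(p \right)} = \sqrt{2 p} - 138 = \sqrt{2} \sqrt{p} - 138 = -138 + \sqrt{2} \sqrt{p}$)
$\frac{E{\left(297 \right)}}{g{\left(l{\left(-3 - 3 \right)} \right)}} = \frac{-138 + \sqrt{2} \sqrt{297}}{\left(- \frac{8}{3}\right) \left(309 - \frac{8}{3}\right)} = \frac{-138 + \sqrt{2} \cdot 3 \sqrt{33}}{\left(- \frac{8}{3}\right) \frac{919}{3}} = \frac{-138 + 3 \sqrt{66}}{- \frac{7352}{9}} = \left(-138 + 3 \sqrt{66}\right) \left(- \frac{9}{7352}\right) = \frac{621}{3676} - \frac{27 \sqrt{66}}{7352}$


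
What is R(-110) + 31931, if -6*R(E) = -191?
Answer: 191777/6 ≈ 31963.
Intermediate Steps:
R(E) = 191/6 (R(E) = -⅙*(-191) = 191/6)
R(-110) + 31931 = 191/6 + 31931 = 191777/6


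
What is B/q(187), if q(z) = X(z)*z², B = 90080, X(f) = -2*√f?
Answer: -45040*√187/6539203 ≈ -0.094188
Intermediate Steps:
q(z) = -2*z^(5/2) (q(z) = (-2*√z)*z² = -2*z^(5/2))
B/q(187) = 90080/((-69938*√187)) = 90080*(-√187/13078406) = -45040*√187/6539203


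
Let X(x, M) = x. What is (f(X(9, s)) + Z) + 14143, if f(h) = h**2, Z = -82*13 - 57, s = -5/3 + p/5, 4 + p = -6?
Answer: 13101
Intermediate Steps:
p = -10 (p = -4 - 6 = -10)
s = -11/3 (s = -5/3 - 10/5 = -5*1/3 - 10*1/5 = -5/3 - 2 = -11/3 ≈ -3.6667)
Z = -1123 (Z = -1066 - 57 = -1123)
(f(X(9, s)) + Z) + 14143 = (9**2 - 1123) + 14143 = (81 - 1123) + 14143 = -1042 + 14143 = 13101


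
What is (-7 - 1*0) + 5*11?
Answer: 48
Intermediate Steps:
(-7 - 1*0) + 5*11 = (-7 + 0) + 55 = -7 + 55 = 48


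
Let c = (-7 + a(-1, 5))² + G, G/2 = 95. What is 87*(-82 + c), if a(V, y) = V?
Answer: 14964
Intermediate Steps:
G = 190 (G = 2*95 = 190)
c = 254 (c = (-7 - 1)² + 190 = (-8)² + 190 = 64 + 190 = 254)
87*(-82 + c) = 87*(-82 + 254) = 87*172 = 14964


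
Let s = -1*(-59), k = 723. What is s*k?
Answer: 42657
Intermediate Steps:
s = 59
s*k = 59*723 = 42657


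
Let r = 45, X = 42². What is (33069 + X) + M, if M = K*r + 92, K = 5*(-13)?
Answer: 32000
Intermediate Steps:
X = 1764
K = -65
M = -2833 (M = -65*45 + 92 = -2925 + 92 = -2833)
(33069 + X) + M = (33069 + 1764) - 2833 = 34833 - 2833 = 32000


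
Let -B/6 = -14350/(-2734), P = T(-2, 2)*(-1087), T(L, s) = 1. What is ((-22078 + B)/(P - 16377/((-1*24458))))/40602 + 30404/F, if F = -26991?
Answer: -7469387437033013176/6633863654222723931 ≈ -1.1259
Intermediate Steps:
P = -1087 (P = 1*(-1087) = -1087)
B = -43050/1367 (B = -(-86100)/(-2734) = -(-86100)*(-1)/2734 = -6*7175/1367 = -43050/1367 ≈ -31.492)
((-22078 + B)/(P - 16377/((-1*24458))))/40602 + 30404/F = ((-22078 - 43050/1367)/(-1087 - 16377/((-1*24458))))/40602 + 30404/(-26991) = -30223676/(1367*(-1087 - 16377/(-24458)))*(1/40602) + 30404*(-1/26991) = -30223676/(1367*(-1087 - 16377*(-1/24458)))*(1/40602) - 30404/26991 = -30223676/(1367*(-1087 + 16377/24458))*(1/40602) - 30404/26991 = -30223676/(1367*(-26569469/24458))*(1/40602) - 30404/26991 = -30223676/1367*(-24458/26569469)*(1/40602) - 30404/26991 = (739210667608/36320464123)*(1/40602) - 30404/26991 = 369605333804/737341742161023 - 30404/26991 = -7469387437033013176/6633863654222723931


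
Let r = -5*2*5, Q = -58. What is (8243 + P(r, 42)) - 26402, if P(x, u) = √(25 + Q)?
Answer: -18159 + I*√33 ≈ -18159.0 + 5.7446*I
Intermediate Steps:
r = -50 (r = -10*5 = -50)
P(x, u) = I*√33 (P(x, u) = √(25 - 58) = √(-33) = I*√33)
(8243 + P(r, 42)) - 26402 = (8243 + I*√33) - 26402 = -18159 + I*√33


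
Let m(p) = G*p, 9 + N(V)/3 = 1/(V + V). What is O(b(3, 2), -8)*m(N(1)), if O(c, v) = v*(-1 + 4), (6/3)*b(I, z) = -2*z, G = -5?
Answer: -3060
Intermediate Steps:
N(V) = -27 + 3/(2*V) (N(V) = -27 + 3/(V + V) = -27 + 3/((2*V)) = -27 + 3*(1/(2*V)) = -27 + 3/(2*V))
b(I, z) = -z (b(I, z) = (-2*z)/2 = -z)
O(c, v) = 3*v (O(c, v) = v*3 = 3*v)
m(p) = -5*p
O(b(3, 2), -8)*m(N(1)) = (3*(-8))*(-5*(-27 + (3/2)/1)) = -(-120)*(-27 + (3/2)*1) = -(-120)*(-27 + 3/2) = -(-120)*(-51)/2 = -24*255/2 = -3060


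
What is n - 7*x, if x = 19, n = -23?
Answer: -156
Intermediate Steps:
n - 7*x = -23 - 7*19 = -23 - 133 = -156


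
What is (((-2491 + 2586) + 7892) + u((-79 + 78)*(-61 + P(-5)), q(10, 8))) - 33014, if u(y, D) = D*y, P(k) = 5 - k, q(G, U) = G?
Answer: -24517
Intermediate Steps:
(((-2491 + 2586) + 7892) + u((-79 + 78)*(-61 + P(-5)), q(10, 8))) - 33014 = (((-2491 + 2586) + 7892) + 10*((-79 + 78)*(-61 + (5 - 1*(-5))))) - 33014 = ((95 + 7892) + 10*(-(-61 + (5 + 5)))) - 33014 = (7987 + 10*(-(-61 + 10))) - 33014 = (7987 + 10*(-1*(-51))) - 33014 = (7987 + 10*51) - 33014 = (7987 + 510) - 33014 = 8497 - 33014 = -24517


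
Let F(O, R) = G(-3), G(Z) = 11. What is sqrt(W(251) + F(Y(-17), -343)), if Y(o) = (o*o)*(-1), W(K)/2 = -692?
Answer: I*sqrt(1373) ≈ 37.054*I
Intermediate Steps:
W(K) = -1384 (W(K) = 2*(-692) = -1384)
Y(o) = -o**2 (Y(o) = o**2*(-1) = -o**2)
F(O, R) = 11
sqrt(W(251) + F(Y(-17), -343)) = sqrt(-1384 + 11) = sqrt(-1373) = I*sqrt(1373)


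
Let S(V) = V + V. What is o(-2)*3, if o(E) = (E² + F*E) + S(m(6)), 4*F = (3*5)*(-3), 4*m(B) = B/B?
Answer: 81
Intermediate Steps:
m(B) = ¼ (m(B) = (B/B)/4 = (¼)*1 = ¼)
S(V) = 2*V
F = -45/4 (F = ((3*5)*(-3))/4 = (15*(-3))/4 = (¼)*(-45) = -45/4 ≈ -11.250)
o(E) = ½ + E² - 45*E/4 (o(E) = (E² - 45*E/4) + 2*(¼) = (E² - 45*E/4) + ½ = ½ + E² - 45*E/4)
o(-2)*3 = (½ + (-2)² - 45/4*(-2))*3 = (½ + 4 + 45/2)*3 = 27*3 = 81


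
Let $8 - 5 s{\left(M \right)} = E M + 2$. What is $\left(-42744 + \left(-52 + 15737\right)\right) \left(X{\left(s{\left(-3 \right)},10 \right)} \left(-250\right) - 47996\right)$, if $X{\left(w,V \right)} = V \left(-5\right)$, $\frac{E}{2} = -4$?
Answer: $960486264$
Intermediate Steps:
$E = -8$ ($E = 2 \left(-4\right) = -8$)
$s{\left(M \right)} = \frac{6}{5} + \frac{8 M}{5}$ ($s{\left(M \right)} = \frac{8}{5} - \frac{- 8 M + 2}{5} = \frac{8}{5} - \frac{2 - 8 M}{5} = \frac{8}{5} + \left(- \frac{2}{5} + \frac{8 M}{5}\right) = \frac{6}{5} + \frac{8 M}{5}$)
$X{\left(w,V \right)} = - 5 V$
$\left(-42744 + \left(-52 + 15737\right)\right) \left(X{\left(s{\left(-3 \right)},10 \right)} \left(-250\right) - 47996\right) = \left(-42744 + \left(-52 + 15737\right)\right) \left(\left(-5\right) 10 \left(-250\right) - 47996\right) = \left(-42744 + 15685\right) \left(\left(-50\right) \left(-250\right) - 47996\right) = - 27059 \left(12500 - 47996\right) = \left(-27059\right) \left(-35496\right) = 960486264$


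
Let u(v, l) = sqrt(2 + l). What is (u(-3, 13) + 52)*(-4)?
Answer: -208 - 4*sqrt(15) ≈ -223.49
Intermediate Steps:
(u(-3, 13) + 52)*(-4) = (sqrt(2 + 13) + 52)*(-4) = (sqrt(15) + 52)*(-4) = (52 + sqrt(15))*(-4) = -208 - 4*sqrt(15)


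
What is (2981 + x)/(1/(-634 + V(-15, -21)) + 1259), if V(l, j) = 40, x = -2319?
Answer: 393228/747845 ≈ 0.52582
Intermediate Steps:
(2981 + x)/(1/(-634 + V(-15, -21)) + 1259) = (2981 - 2319)/(1/(-634 + 40) + 1259) = 662/(1/(-594) + 1259) = 662/(-1/594 + 1259) = 662/(747845/594) = 662*(594/747845) = 393228/747845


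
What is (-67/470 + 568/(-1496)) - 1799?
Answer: -158160009/87890 ≈ -1799.5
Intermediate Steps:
(-67/470 + 568/(-1496)) - 1799 = (-67*1/470 + 568*(-1/1496)) - 1799 = (-67/470 - 71/187) - 1799 = -45899/87890 - 1799 = -158160009/87890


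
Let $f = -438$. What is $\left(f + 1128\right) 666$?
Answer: $459540$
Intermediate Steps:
$\left(f + 1128\right) 666 = \left(-438 + 1128\right) 666 = 690 \cdot 666 = 459540$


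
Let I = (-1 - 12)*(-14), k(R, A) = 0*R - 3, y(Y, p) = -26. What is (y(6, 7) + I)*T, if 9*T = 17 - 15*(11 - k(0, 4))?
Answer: -10036/3 ≈ -3345.3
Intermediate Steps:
k(R, A) = -3 (k(R, A) = 0 - 3 = -3)
T = -193/9 (T = (17 - 15*(11 - 1*(-3)))/9 = (17 - 15*(11 + 3))/9 = (17 - 15*14)/9 = (17 - 210)/9 = (1/9)*(-193) = -193/9 ≈ -21.444)
I = 182 (I = -13*(-14) = 182)
(y(6, 7) + I)*T = (-26 + 182)*(-193/9) = 156*(-193/9) = -10036/3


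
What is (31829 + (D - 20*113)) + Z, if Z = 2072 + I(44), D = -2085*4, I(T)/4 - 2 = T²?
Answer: 31053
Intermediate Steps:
I(T) = 8 + 4*T²
D = -8340
Z = 9824 (Z = 2072 + (8 + 4*44²) = 2072 + (8 + 4*1936) = 2072 + (8 + 7744) = 2072 + 7752 = 9824)
(31829 + (D - 20*113)) + Z = (31829 + (-8340 - 20*113)) + 9824 = (31829 + (-8340 - 1*2260)) + 9824 = (31829 + (-8340 - 2260)) + 9824 = (31829 - 10600) + 9824 = 21229 + 9824 = 31053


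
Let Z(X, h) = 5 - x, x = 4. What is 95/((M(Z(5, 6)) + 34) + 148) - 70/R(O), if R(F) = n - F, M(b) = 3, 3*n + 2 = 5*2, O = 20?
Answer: 4379/962 ≈ 4.5520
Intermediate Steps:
n = 8/3 (n = -⅔ + (5*2)/3 = -⅔ + (⅓)*10 = -⅔ + 10/3 = 8/3 ≈ 2.6667)
Z(X, h) = 1 (Z(X, h) = 5 - 1*4 = 5 - 4 = 1)
R(F) = 8/3 - F
95/((M(Z(5, 6)) + 34) + 148) - 70/R(O) = 95/((3 + 34) + 148) - 70/(8/3 - 1*20) = 95/(37 + 148) - 70/(8/3 - 20) = 95/185 - 70/(-52/3) = 95*(1/185) - 70*(-3/52) = 19/37 + 105/26 = 4379/962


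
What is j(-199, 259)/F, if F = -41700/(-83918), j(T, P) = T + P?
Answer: 83918/695 ≈ 120.75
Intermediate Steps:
j(T, P) = P + T
F = 20850/41959 (F = -41700*(-1/83918) = 20850/41959 ≈ 0.49691)
j(-199, 259)/F = (259 - 199)/(20850/41959) = 60*(41959/20850) = 83918/695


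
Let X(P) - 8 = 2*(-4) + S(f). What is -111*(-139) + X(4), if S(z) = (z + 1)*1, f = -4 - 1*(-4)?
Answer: 15430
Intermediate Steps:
f = 0 (f = -4 + 4 = 0)
S(z) = 1 + z (S(z) = (1 + z)*1 = 1 + z)
X(P) = 1 (X(P) = 8 + (2*(-4) + (1 + 0)) = 8 + (-8 + 1) = 8 - 7 = 1)
-111*(-139) + X(4) = -111*(-139) + 1 = 15429 + 1 = 15430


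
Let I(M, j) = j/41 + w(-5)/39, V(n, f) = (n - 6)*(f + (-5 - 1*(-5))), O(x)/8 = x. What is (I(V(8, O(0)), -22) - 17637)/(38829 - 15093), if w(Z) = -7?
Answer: -7050677/9488466 ≈ -0.74308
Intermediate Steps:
O(x) = 8*x
V(n, f) = f*(-6 + n) (V(n, f) = (-6 + n)*(f + (-5 + 5)) = (-6 + n)*(f + 0) = (-6 + n)*f = f*(-6 + n))
I(M, j) = -7/39 + j/41 (I(M, j) = j/41 - 7/39 = -7/39 + j/41)
(I(V(8, O(0)), -22) - 17637)/(38829 - 15093) = ((-7/39 + (1/41)*(-22)) - 17637)/(38829 - 15093) = ((-7/39 - 22/41) - 17637)/23736 = (-1145/1599 - 17637)*(1/23736) = -28202708/1599*1/23736 = -7050677/9488466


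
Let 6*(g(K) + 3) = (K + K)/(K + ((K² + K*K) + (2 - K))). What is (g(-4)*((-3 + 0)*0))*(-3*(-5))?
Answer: 0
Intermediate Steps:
g(K) = -3 + K/(3*(2 + 2*K²)) (g(K) = -3 + ((K + K)/(K + ((K² + K*K) + (2 - K))))/6 = -3 + ((2*K)/(K + ((K² + K²) + (2 - K))))/6 = -3 + ((2*K)/(K + (2*K² + (2 - K))))/6 = -3 + ((2*K)/(K + (2 - K + 2*K²)))/6 = -3 + ((2*K)/(2 + 2*K²))/6 = -3 + (2*K/(2 + 2*K²))/6 = -3 + K/(3*(2 + 2*K²)))
(g(-4)*((-3 + 0)*0))*(-3*(-5)) = (((-18 - 4 - 18*(-4)²)/(6*(1 + (-4)²)))*((-3 + 0)*0))*(-3*(-5)) = (((-18 - 4 - 18*16)/(6*(1 + 16)))*(-3*0))*15 = (((⅙)*(-18 - 4 - 288)/17)*0)*15 = (((⅙)*(1/17)*(-310))*0)*15 = -155/51*0*15 = 0*15 = 0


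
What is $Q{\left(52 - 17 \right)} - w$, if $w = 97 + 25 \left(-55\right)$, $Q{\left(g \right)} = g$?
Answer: $1313$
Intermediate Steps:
$w = -1278$ ($w = 97 - 1375 = -1278$)
$Q{\left(52 - 17 \right)} - w = \left(52 - 17\right) - -1278 = 35 + 1278 = 1313$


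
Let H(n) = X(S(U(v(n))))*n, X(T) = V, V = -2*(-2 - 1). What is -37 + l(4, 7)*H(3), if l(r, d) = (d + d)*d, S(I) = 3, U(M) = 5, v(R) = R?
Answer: 1727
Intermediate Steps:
V = 6 (V = -2*(-3) = 6)
l(r, d) = 2*d**2 (l(r, d) = (2*d)*d = 2*d**2)
X(T) = 6
H(n) = 6*n
-37 + l(4, 7)*H(3) = -37 + (2*7**2)*(6*3) = -37 + (2*49)*18 = -37 + 98*18 = -37 + 1764 = 1727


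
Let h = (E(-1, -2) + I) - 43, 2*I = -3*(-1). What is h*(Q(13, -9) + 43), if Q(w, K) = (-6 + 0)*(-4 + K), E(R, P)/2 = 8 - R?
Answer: -5687/2 ≈ -2843.5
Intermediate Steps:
I = 3/2 (I = (-3*(-1))/2 = (1/2)*3 = 3/2 ≈ 1.5000)
E(R, P) = 16 - 2*R (E(R, P) = 2*(8 - R) = 16 - 2*R)
Q(w, K) = 24 - 6*K (Q(w, K) = -6*(-4 + K) = 24 - 6*K)
h = -47/2 (h = ((16 - 2*(-1)) + 3/2) - 43 = ((16 + 2) + 3/2) - 43 = (18 + 3/2) - 43 = 39/2 - 43 = -47/2 ≈ -23.500)
h*(Q(13, -9) + 43) = -47*((24 - 6*(-9)) + 43)/2 = -47*((24 + 54) + 43)/2 = -47*(78 + 43)/2 = -47/2*121 = -5687/2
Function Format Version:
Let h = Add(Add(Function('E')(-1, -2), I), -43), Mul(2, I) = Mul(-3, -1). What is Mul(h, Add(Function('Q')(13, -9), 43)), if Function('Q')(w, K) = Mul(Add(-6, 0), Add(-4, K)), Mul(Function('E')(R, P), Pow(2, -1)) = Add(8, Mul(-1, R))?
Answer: Rational(-5687, 2) ≈ -2843.5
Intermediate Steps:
I = Rational(3, 2) (I = Mul(Rational(1, 2), Mul(-3, -1)) = Mul(Rational(1, 2), 3) = Rational(3, 2) ≈ 1.5000)
Function('E')(R, P) = Add(16, Mul(-2, R)) (Function('E')(R, P) = Mul(2, Add(8, Mul(-1, R))) = Add(16, Mul(-2, R)))
Function('Q')(w, K) = Add(24, Mul(-6, K)) (Function('Q')(w, K) = Mul(-6, Add(-4, K)) = Add(24, Mul(-6, K)))
h = Rational(-47, 2) (h = Add(Add(Add(16, Mul(-2, -1)), Rational(3, 2)), -43) = Add(Add(Add(16, 2), Rational(3, 2)), -43) = Add(Add(18, Rational(3, 2)), -43) = Add(Rational(39, 2), -43) = Rational(-47, 2) ≈ -23.500)
Mul(h, Add(Function('Q')(13, -9), 43)) = Mul(Rational(-47, 2), Add(Add(24, Mul(-6, -9)), 43)) = Mul(Rational(-47, 2), Add(Add(24, 54), 43)) = Mul(Rational(-47, 2), Add(78, 43)) = Mul(Rational(-47, 2), 121) = Rational(-5687, 2)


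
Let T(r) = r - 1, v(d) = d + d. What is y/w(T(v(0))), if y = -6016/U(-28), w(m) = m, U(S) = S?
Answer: -1504/7 ≈ -214.86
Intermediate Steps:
v(d) = 2*d
T(r) = -1 + r
y = 1504/7 (y = -6016/(-28) = -6016*(-1/28) = 1504/7 ≈ 214.86)
y/w(T(v(0))) = 1504/(7*(-1 + 2*0)) = 1504/(7*(-1 + 0)) = (1504/7)/(-1) = (1504/7)*(-1) = -1504/7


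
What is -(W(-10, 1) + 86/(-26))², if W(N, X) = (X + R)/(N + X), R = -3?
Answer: -130321/13689 ≈ -9.5201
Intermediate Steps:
W(N, X) = (-3 + X)/(N + X) (W(N, X) = (X - 3)/(N + X) = (-3 + X)/(N + X))
-(W(-10, 1) + 86/(-26))² = -((-3 + 1)/(-10 + 1) + 86/(-26))² = -(-2/(-9) + 86*(-1/26))² = -(-⅑*(-2) - 43/13)² = -(2/9 - 43/13)² = -(-361/117)² = -1*130321/13689 = -130321/13689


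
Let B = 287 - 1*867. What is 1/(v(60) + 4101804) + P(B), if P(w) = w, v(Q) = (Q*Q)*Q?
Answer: -2504326319/4317804 ≈ -580.00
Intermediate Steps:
v(Q) = Q³ (v(Q) = Q²*Q = Q³)
B = -580 (B = 287 - 867 = -580)
1/(v(60) + 4101804) + P(B) = 1/(60³ + 4101804) - 580 = 1/(216000 + 4101804) - 580 = 1/4317804 - 580 = -2504326319/4317804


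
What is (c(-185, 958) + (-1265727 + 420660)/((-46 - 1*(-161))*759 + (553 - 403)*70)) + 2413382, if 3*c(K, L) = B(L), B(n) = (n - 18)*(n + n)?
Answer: 32744068067/10865 ≈ 3.0137e+6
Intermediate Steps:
B(n) = 2*n*(-18 + n) (B(n) = (-18 + n)*(2*n) = 2*n*(-18 + n))
c(K, L) = 2*L*(-18 + L)/3 (c(K, L) = (2*L*(-18 + L))/3 = 2*L*(-18 + L)/3)
(c(-185, 958) + (-1265727 + 420660)/((-46 - 1*(-161))*759 + (553 - 403)*70)) + 2413382 = ((⅔)*958*(-18 + 958) + (-1265727 + 420660)/((-46 - 1*(-161))*759 + (553 - 403)*70)) + 2413382 = ((⅔)*958*940 - 845067/((-46 + 161)*759 + 150*70)) + 2413382 = (1801040/3 - 845067/(115*759 + 10500)) + 2413382 = (1801040/3 - 845067/(87285 + 10500)) + 2413382 = (1801040/3 - 845067/97785) + 2413382 = (1801040/3 - 845067*1/97785) + 2413382 = (1801040/3 - 281689/32595) + 2413382 = 6522672637/10865 + 2413382 = 32744068067/10865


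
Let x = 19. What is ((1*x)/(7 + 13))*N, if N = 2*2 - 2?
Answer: 19/10 ≈ 1.9000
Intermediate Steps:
N = 2 (N = 4 - 2 = 2)
((1*x)/(7 + 13))*N = ((1*19)/(7 + 13))*2 = (19/20)*2 = 19/10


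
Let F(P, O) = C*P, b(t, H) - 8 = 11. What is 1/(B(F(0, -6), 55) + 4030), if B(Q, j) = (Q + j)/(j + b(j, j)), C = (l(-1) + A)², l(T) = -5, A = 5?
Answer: 74/298275 ≈ 0.00024809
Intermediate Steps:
b(t, H) = 19 (b(t, H) = 8 + 11 = 19)
C = 0 (C = (-5 + 5)² = 0² = 0)
F(P, O) = 0 (F(P, O) = 0*P = 0)
B(Q, j) = (Q + j)/(19 + j) (B(Q, j) = (Q + j)/(j + 19) = (Q + j)/(19 + j))
1/(B(F(0, -6), 55) + 4030) = 1/((0 + 55)/(19 + 55) + 4030) = 1/(55/74 + 4030) = 1/(298275/74) = 74/298275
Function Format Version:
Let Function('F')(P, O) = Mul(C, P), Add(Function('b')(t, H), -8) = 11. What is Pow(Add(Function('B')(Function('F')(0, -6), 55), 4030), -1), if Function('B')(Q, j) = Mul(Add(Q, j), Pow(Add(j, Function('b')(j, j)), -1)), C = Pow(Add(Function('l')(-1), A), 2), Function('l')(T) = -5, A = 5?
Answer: Rational(74, 298275) ≈ 0.00024809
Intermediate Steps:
Function('b')(t, H) = 19 (Function('b')(t, H) = Add(8, 11) = 19)
C = 0 (C = Pow(Add(-5, 5), 2) = Pow(0, 2) = 0)
Function('F')(P, O) = 0 (Function('F')(P, O) = Mul(0, P) = 0)
Function('B')(Q, j) = Mul(Pow(Add(19, j), -1), Add(Q, j)) (Function('B')(Q, j) = Mul(Add(Q, j), Pow(Add(j, 19), -1)) = Mul(Add(Q, j), Pow(Add(19, j), -1)) = Mul(Pow(Add(19, j), -1), Add(Q, j)))
Pow(Add(Function('B')(Function('F')(0, -6), 55), 4030), -1) = Pow(Add(Mul(Pow(Add(19, 55), -1), Add(0, 55)), 4030), -1) = Pow(Add(Mul(Pow(74, -1), 55), 4030), -1) = Pow(Add(Mul(Rational(1, 74), 55), 4030), -1) = Pow(Add(Rational(55, 74), 4030), -1) = Pow(Rational(298275, 74), -1) = Rational(74, 298275)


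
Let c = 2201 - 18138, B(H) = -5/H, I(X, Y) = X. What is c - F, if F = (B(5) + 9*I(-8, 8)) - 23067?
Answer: 7203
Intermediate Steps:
c = -15937
F = -23140 (F = (-5/5 + 9*(-8)) - 23067 = (-5*1/5 - 72) - 23067 = (-1 - 72) - 23067 = -73 - 23067 = -23140)
c - F = -15937 - 1*(-23140) = -15937 + 23140 = 7203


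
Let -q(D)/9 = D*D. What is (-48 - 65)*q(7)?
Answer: 49833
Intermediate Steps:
q(D) = -9*D² (q(D) = -9*D*D = -9*D²)
(-48 - 65)*q(7) = (-48 - 65)*(-9*7²) = -(-1017)*49 = -113*(-441) = 49833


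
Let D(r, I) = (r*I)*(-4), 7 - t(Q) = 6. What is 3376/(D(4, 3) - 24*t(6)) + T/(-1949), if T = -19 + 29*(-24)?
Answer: -816043/17541 ≈ -46.522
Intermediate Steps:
T = -715 (T = -19 - 696 = -715)
t(Q) = 1 (t(Q) = 7 - 1*6 = 7 - 6 = 1)
D(r, I) = -4*I*r (D(r, I) = (I*r)*(-4) = -4*I*r)
3376/(D(4, 3) - 24*t(6)) + T/(-1949) = 3376/(-4*3*4 - 24*1) - 715/(-1949) = 3376/(-48 - 24) - 715*(-1/1949) = 3376/(-72) + 715/1949 = 3376*(-1/72) + 715/1949 = -422/9 + 715/1949 = -816043/17541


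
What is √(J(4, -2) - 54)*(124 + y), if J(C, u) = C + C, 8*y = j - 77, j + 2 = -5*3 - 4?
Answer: 447*I*√46/4 ≈ 757.93*I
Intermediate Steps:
j = -21 (j = -2 + (-5*3 - 4) = -2 + (-15 - 4) = -2 - 19 = -21)
y = -49/4 (y = (-21 - 77)/8 = (⅛)*(-98) = -49/4 ≈ -12.250)
J(C, u) = 2*C
√(J(4, -2) - 54)*(124 + y) = √(2*4 - 54)*(124 - 49/4) = √(8 - 54)*(447/4) = √(-46)*(447/4) = (I*√46)*(447/4) = 447*I*√46/4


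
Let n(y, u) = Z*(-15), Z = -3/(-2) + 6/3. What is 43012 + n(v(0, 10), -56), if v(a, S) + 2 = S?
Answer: 85919/2 ≈ 42960.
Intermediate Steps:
v(a, S) = -2 + S
Z = 7/2 (Z = -3*(-½) + 6*(⅓) = 3/2 + 2 = 7/2 ≈ 3.5000)
n(y, u) = -105/2 (n(y, u) = (7/2)*(-15) = -105/2)
43012 + n(v(0, 10), -56) = 43012 - 105/2 = 85919/2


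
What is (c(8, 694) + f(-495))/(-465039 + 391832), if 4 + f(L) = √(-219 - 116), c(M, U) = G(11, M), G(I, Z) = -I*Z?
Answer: 92/73207 - I*√335/73207 ≈ 0.0012567 - 0.00025002*I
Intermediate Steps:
G(I, Z) = -I*Z
c(M, U) = -11*M (c(M, U) = -1*11*M = -11*M)
f(L) = -4 + I*√335 (f(L) = -4 + √(-219 - 116) = -4 + √(-335) = -4 + I*√335)
(c(8, 694) + f(-495))/(-465039 + 391832) = (-11*8 + (-4 + I*√335))/(-465039 + 391832) = (-88 + (-4 + I*√335))/(-73207) = (-92 + I*√335)*(-1/73207) = 92/73207 - I*√335/73207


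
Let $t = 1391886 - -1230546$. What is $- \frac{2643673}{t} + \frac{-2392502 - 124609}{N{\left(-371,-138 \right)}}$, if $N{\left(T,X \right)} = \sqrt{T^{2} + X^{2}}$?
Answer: $- \frac{2643673}{2622432} - \frac{2517111 \sqrt{156685}}{156685} \approx -6360.0$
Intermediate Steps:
$t = 2622432$ ($t = 1391886 + 1230546 = 2622432$)
$- \frac{2643673}{t} + \frac{-2392502 - 124609}{N{\left(-371,-138 \right)}} = - \frac{2643673}{2622432} + \frac{-2392502 - 124609}{\sqrt{\left(-371\right)^{2} + \left(-138\right)^{2}}} = \left(-2643673\right) \frac{1}{2622432} + \frac{-2392502 - 124609}{\sqrt{137641 + 19044}} = - \frac{2643673}{2622432} - \frac{2517111}{\sqrt{156685}} = - \frac{2643673}{2622432} - 2517111 \frac{\sqrt{156685}}{156685} = - \frac{2643673}{2622432} - \frac{2517111 \sqrt{156685}}{156685}$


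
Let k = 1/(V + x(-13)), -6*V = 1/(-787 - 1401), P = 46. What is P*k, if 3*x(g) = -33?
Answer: -603888/144407 ≈ -4.1818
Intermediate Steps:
x(g) = -11 (x(g) = (1/3)*(-33) = -11)
V = 1/13128 (V = -1/(6*(-787 - 1401)) = -1/6/(-2188) = -1/6*(-1/2188) = 1/13128 ≈ 7.6173e-5)
k = -13128/144407 (k = 1/(1/13128 - 11) = 1/(-144407/13128) = -13128/144407 ≈ -0.090910)
P*k = 46*(-13128/144407) = -603888/144407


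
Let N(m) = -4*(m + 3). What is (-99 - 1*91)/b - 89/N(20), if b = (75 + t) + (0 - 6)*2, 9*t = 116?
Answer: -96533/62836 ≈ -1.5363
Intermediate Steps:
t = 116/9 (t = (⅑)*116 = 116/9 ≈ 12.889)
N(m) = -12 - 4*m (N(m) = -4*(3 + m) = -12 - 4*m)
b = 683/9 (b = (75 + 116/9) + (0 - 6)*2 = 791/9 - 6*2 = 791/9 - 12 = 683/9 ≈ 75.889)
(-99 - 1*91)/b - 89/N(20) = (-99 - 1*91)/(683/9) - 89/(-12 - 4*20) = (-99 - 91)*(9/683) - 89/(-12 - 80) = -190*9/683 - 89/(-92) = -1710/683 - 89*(-1/92) = -1710/683 + 89/92 = -96533/62836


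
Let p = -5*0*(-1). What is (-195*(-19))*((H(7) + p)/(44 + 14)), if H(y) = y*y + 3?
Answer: 96330/29 ≈ 3321.7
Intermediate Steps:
H(y) = 3 + y**2 (H(y) = y**2 + 3 = 3 + y**2)
p = 0 (p = 0*(-1) = 0)
(-195*(-19))*((H(7) + p)/(44 + 14)) = (-195*(-19))*(((3 + 7**2) + 0)/(44 + 14)) = 3705*(((3 + 49) + 0)/58) = 3705*((52 + 0)*(1/58)) = 3705*(52*(1/58)) = 3705*(26/29) = 96330/29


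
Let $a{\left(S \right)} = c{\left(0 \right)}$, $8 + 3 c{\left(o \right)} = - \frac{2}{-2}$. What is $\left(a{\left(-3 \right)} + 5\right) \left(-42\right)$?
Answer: $-112$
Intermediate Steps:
$c{\left(o \right)} = - \frac{7}{3}$ ($c{\left(o \right)} = - \frac{8}{3} + \frac{\left(-2\right) \frac{1}{-2}}{3} = - \frac{8}{3} + \frac{\left(-2\right) \left(- \frac{1}{2}\right)}{3} = - \frac{8}{3} + \frac{1}{3} \cdot 1 = - \frac{8}{3} + \frac{1}{3} = - \frac{7}{3}$)
$a{\left(S \right)} = - \frac{7}{3}$
$\left(a{\left(-3 \right)} + 5\right) \left(-42\right) = \left(- \frac{7}{3} + 5\right) \left(-42\right) = \frac{8}{3} \left(-42\right) = -112$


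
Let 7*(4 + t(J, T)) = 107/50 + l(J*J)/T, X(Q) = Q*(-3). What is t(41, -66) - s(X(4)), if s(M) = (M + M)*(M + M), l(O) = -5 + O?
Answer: -6737369/11550 ≈ -583.32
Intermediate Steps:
X(Q) = -3*Q
t(J, T) = -1293/350 + (-5 + J²)/(7*T) (t(J, T) = -4 + (107/50 + (-5 + J*J)/T)/7 = -4 + (107*(1/50) + (-5 + J²)/T)/7 = -4 + (107/50 + (-5 + J²)/T)/7 = -4 + (107/350 + (-5 + J²)/(7*T)) = -1293/350 + (-5 + J²)/(7*T))
s(M) = 4*M² (s(M) = (2*M)*(2*M) = 4*M²)
t(41, -66) - s(X(4)) = (1/350)*(-250 - 1293*(-66) + 50*41²)/(-66) - 4*(-3*4)² = (1/350)*(-1/66)*(-250 + 85338 + 50*1681) - 4*(-12)² = (1/350)*(-1/66)*(-250 + 85338 + 84050) - 4*144 = (1/350)*(-1/66)*169138 - 1*576 = -84569/11550 - 576 = -6737369/11550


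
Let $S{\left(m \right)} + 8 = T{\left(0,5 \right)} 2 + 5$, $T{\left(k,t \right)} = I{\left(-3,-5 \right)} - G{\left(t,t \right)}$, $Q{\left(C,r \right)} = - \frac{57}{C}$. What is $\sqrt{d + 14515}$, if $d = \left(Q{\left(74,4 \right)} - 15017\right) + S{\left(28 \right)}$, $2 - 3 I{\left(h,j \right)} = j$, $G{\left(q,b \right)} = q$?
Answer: $\frac{i \sqrt{25189230}}{222} \approx 22.608 i$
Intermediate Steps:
$I{\left(h,j \right)} = \frac{2}{3} - \frac{j}{3}$
$T{\left(k,t \right)} = \frac{7}{3} - t$ ($T{\left(k,t \right)} = \left(\frac{2}{3} - - \frac{5}{3}\right) - t = \left(\frac{2}{3} + \frac{5}{3}\right) - t = \frac{7}{3} - t$)
$S{\left(m \right)} = - \frac{25}{3}$ ($S{\left(m \right)} = -8 + \left(\left(\frac{7}{3} - 5\right) 2 + 5\right) = -8 + \left(\left(- \frac{8}{3}\right) 2 + 5\right) = -8 + \left(- \frac{16}{3} + 5\right) = -8 - \frac{1}{3} = - \frac{25}{3}$)
$d = - \frac{3335795}{222}$ ($d = \left(- \frac{57}{74} - 15017\right) - \frac{25}{3} = - \frac{1111315}{74} - \frac{25}{3} = - \frac{3335795}{222} \approx -15026.0$)
$\sqrt{d + 14515} = \sqrt{- \frac{3335795}{222} + 14515} = \sqrt{- \frac{113465}{222}} = \frac{i \sqrt{25189230}}{222}$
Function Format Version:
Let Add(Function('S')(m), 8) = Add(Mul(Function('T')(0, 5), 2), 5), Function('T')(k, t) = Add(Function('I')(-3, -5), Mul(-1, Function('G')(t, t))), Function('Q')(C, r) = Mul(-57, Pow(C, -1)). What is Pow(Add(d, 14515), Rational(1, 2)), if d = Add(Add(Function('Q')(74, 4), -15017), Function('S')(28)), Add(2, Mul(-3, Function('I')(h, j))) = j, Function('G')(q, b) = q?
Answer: Mul(Rational(1, 222), I, Pow(25189230, Rational(1, 2))) ≈ Mul(22.608, I)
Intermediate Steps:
Function('I')(h, j) = Add(Rational(2, 3), Mul(Rational(-1, 3), j))
Function('T')(k, t) = Add(Rational(7, 3), Mul(-1, t)) (Function('T')(k, t) = Add(Add(Rational(2, 3), Mul(Rational(-1, 3), -5)), Mul(-1, t)) = Add(Add(Rational(2, 3), Rational(5, 3)), Mul(-1, t)) = Add(Rational(7, 3), Mul(-1, t)))
Function('S')(m) = Rational(-25, 3) (Function('S')(m) = Add(-8, Add(Mul(Add(Rational(7, 3), Mul(-1, 5)), 2), 5)) = Add(-8, Add(Mul(Add(Rational(7, 3), -5), 2), 5)) = Add(-8, Add(Mul(Rational(-8, 3), 2), 5)) = Add(-8, Add(Rational(-16, 3), 5)) = Add(-8, Rational(-1, 3)) = Rational(-25, 3))
d = Rational(-3335795, 222) (d = Add(Add(Mul(-57, Pow(74, -1)), -15017), Rational(-25, 3)) = Add(Add(Mul(-57, Rational(1, 74)), -15017), Rational(-25, 3)) = Add(Add(Rational(-57, 74), -15017), Rational(-25, 3)) = Add(Rational(-1111315, 74), Rational(-25, 3)) = Rational(-3335795, 222) ≈ -15026.)
Pow(Add(d, 14515), Rational(1, 2)) = Pow(Add(Rational(-3335795, 222), 14515), Rational(1, 2)) = Pow(Rational(-113465, 222), Rational(1, 2)) = Mul(Rational(1, 222), I, Pow(25189230, Rational(1, 2)))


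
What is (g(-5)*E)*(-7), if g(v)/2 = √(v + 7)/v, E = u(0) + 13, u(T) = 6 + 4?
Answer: 322*√2/5 ≈ 91.075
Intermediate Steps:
u(T) = 10
E = 23 (E = 10 + 13 = 23)
g(v) = 2*√(7 + v)/v (g(v) = 2*(√(v + 7)/v) = 2*(√(7 + v)/v) = 2*√(7 + v)/v)
(g(-5)*E)*(-7) = ((2*√(7 - 5)/(-5))*23)*(-7) = ((2*(-⅕)*√2)*23)*(-7) = (-2*√2/5*23)*(-7) = -46*√2/5*(-7) = 322*√2/5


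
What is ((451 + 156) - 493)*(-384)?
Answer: -43776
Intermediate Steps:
((451 + 156) - 493)*(-384) = (607 - 493)*(-384) = 114*(-384) = -43776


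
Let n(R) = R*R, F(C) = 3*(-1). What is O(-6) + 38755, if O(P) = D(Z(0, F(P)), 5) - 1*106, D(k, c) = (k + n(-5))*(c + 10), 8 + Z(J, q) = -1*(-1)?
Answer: 38919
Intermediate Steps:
F(C) = -3
n(R) = R²
Z(J, q) = -7 (Z(J, q) = -8 - 1*(-1) = -8 + 1 = -7)
D(k, c) = (10 + c)*(25 + k) (D(k, c) = (k + (-5)²)*(c + 10) = (k + 25)*(10 + c) = (25 + k)*(10 + c) = (10 + c)*(25 + k))
O(P) = 164 (O(P) = (250 + 10*(-7) + 25*5 + 5*(-7)) - 1*106 = (250 - 70 + 125 - 35) - 106 = 270 - 106 = 164)
O(-6) + 38755 = 164 + 38755 = 38919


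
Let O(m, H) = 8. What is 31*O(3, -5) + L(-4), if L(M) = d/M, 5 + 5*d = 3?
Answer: 2481/10 ≈ 248.10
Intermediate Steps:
d = -⅖ (d = -1 + (⅕)*3 = -1 + ⅗ = -⅖ ≈ -0.40000)
L(M) = -2/(5*M)
31*O(3, -5) + L(-4) = 31*8 - ⅖/(-4) = 248 - ⅖*(-¼) = 248 + ⅒ = 2481/10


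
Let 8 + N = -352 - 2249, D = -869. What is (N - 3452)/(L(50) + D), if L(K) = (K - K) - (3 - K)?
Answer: 6061/822 ≈ 7.3735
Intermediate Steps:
L(K) = -3 + K (L(K) = 0 + (-3 + K) = -3 + K)
N = -2609 (N = -8 + (-352 - 2249) = -8 - 2601 = -2609)
(N - 3452)/(L(50) + D) = (-2609 - 3452)/((-3 + 50) - 869) = -6061/(47 - 869) = -6061/(-822) = -6061*(-1/822) = 6061/822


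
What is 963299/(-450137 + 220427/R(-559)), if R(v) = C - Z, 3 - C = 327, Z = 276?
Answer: -577979400/270302627 ≈ -2.1383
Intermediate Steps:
C = -324 (C = 3 - 1*327 = 3 - 327 = -324)
R(v) = -600 (R(v) = -324 - 1*276 = -324 - 276 = -600)
963299/(-450137 + 220427/R(-559)) = 963299/(-450137 + 220427/(-600)) = 963299/(-450137 + 220427*(-1/600)) = 963299/(-450137 - 220427/600) = 963299/(-270302627/600) = 963299*(-600/270302627) = -577979400/270302627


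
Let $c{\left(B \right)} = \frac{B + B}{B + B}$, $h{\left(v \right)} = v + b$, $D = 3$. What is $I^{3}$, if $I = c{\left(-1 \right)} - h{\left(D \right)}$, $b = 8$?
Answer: $-1000$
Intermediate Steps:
$h{\left(v \right)} = 8 + v$ ($h{\left(v \right)} = v + 8 = 8 + v$)
$c{\left(B \right)} = 1$ ($c{\left(B \right)} = \frac{2 B}{2 B} = 2 B \frac{1}{2 B} = 1$)
$I = -10$ ($I = 1 - \left(8 + 3\right) = 1 - 11 = -10$)
$I^{3} = \left(-10\right)^{3} = -1000$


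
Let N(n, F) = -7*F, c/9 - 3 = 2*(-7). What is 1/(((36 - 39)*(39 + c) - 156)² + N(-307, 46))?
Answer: 1/254 ≈ 0.0039370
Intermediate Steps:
c = -99 (c = 27 + 9*(2*(-7)) = 27 + 9*(-14) = 27 - 126 = -99)
1/(((36 - 39)*(39 + c) - 156)² + N(-307, 46)) = 1/(((36 - 39)*(39 - 99) - 156)² - 7*46) = 1/((-3*(-60) - 156)² - 322) = 1/((180 - 156)² - 322) = 1/(24² - 322) = 1/(576 - 322) = 1/254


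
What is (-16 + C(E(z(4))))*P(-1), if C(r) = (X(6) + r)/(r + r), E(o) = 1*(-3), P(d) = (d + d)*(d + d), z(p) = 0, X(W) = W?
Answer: -66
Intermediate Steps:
P(d) = 4*d**2 (P(d) = (2*d)*(2*d) = 4*d**2)
E(o) = -3
C(r) = (6 + r)/(2*r) (C(r) = (6 + r)/(r + r) = (6 + r)/((2*r)) = (6 + r)*(1/(2*r)) = (6 + r)/(2*r))
(-16 + C(E(z(4))))*P(-1) = (-16 + (1/2)*(6 - 3)/(-3))*(4*(-1)**2) = (-16 + (1/2)*(-1/3)*3)*(4*1) = (-16 - 1/2)*4 = -33/2*4 = -66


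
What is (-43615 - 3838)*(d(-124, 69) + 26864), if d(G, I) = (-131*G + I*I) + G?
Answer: -2265643485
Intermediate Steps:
d(G, I) = I² - 130*G (d(G, I) = (-131*G + I²) + G = (I² - 131*G) + G = I² - 130*G)
(-43615 - 3838)*(d(-124, 69) + 26864) = (-43615 - 3838)*((69² - 130*(-124)) + 26864) = -47453*((4761 + 16120) + 26864) = -47453*(20881 + 26864) = -47453*47745 = -2265643485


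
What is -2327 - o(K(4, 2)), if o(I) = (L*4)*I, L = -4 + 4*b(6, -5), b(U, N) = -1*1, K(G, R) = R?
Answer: -2263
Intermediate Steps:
b(U, N) = -1
L = -8 (L = -4 + 4*(-1) = -4 - 4 = -8)
o(I) = -32*I (o(I) = (-8*4)*I = -32*I)
-2327 - o(K(4, 2)) = -2327 - (-32)*2 = -2327 - 1*(-64) = -2327 + 64 = -2263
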